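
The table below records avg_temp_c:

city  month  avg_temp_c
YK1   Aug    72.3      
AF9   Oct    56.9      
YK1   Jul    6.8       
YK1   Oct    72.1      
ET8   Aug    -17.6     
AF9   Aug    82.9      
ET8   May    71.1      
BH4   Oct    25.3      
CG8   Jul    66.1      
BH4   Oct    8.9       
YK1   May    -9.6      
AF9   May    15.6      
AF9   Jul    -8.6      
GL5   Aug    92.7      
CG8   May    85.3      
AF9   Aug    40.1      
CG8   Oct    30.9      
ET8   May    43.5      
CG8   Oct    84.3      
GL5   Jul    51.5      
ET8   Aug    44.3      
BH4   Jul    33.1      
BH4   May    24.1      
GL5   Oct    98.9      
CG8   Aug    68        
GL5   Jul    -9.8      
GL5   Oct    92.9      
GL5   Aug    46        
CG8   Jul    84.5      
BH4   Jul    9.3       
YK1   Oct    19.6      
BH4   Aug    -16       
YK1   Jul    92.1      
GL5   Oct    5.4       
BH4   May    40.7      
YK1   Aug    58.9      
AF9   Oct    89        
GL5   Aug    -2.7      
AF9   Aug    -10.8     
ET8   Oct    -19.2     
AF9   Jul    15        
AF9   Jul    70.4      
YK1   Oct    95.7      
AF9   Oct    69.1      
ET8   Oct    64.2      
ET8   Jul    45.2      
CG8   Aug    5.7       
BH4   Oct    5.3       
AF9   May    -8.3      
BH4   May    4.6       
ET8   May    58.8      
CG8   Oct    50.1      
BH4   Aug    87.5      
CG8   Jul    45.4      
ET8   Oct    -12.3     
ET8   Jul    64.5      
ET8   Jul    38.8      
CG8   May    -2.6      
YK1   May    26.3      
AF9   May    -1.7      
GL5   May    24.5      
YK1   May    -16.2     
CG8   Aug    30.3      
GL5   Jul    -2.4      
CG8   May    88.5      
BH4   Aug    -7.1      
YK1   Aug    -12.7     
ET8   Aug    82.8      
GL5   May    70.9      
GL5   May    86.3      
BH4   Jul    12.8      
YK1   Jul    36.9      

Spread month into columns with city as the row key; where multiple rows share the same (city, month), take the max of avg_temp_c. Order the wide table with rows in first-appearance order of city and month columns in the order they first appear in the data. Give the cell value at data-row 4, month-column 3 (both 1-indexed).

33.1

With rows in first-appearance order of city, row 4 is city=BH4. month columns in first-appearance order: Aug, Oct, Jul, May; column 3 is Jul.
Long rows with city=BH4, month=Jul: max(33.1, 9.3, 12.8) = 33.1.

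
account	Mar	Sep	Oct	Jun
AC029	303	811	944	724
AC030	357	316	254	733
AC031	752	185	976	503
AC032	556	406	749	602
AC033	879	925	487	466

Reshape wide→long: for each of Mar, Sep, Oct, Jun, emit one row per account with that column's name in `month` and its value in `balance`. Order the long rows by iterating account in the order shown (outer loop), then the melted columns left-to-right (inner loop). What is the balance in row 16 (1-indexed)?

602

20 rows total (5 × 4). Row 16: index ⌊(16-1)/4⌋ = 3 into account → AC032; (16-1) mod 4 = 3 into the melted columns → Jun.
So row 16 is (AC032, Jun, 602); balance = 602.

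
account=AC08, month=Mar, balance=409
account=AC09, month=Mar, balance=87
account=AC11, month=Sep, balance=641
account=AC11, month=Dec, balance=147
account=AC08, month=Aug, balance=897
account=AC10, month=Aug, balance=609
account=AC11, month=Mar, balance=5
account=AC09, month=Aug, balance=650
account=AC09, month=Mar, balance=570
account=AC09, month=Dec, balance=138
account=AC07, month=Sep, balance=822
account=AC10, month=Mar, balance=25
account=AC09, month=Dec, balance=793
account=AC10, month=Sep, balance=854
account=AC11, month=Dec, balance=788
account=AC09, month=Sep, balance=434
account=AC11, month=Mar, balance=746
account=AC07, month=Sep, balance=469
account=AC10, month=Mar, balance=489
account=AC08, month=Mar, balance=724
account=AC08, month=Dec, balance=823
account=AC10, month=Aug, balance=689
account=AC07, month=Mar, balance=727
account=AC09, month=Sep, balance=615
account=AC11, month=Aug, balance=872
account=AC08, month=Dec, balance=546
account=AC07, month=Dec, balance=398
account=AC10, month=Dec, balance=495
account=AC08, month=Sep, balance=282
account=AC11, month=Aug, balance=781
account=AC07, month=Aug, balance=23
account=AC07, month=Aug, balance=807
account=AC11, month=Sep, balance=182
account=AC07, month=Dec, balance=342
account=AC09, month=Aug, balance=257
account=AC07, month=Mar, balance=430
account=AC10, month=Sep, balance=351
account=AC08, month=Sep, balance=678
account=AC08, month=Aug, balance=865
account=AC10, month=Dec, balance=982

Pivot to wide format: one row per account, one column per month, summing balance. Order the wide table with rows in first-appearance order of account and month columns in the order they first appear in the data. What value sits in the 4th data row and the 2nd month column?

1205

With rows in first-appearance order of account, row 4 is account=AC10. month columns in first-appearance order: Mar, Sep, Dec, Aug; column 2 is Sep.
Long rows with account=AC10, month=Sep: 854 + 351 = 1205.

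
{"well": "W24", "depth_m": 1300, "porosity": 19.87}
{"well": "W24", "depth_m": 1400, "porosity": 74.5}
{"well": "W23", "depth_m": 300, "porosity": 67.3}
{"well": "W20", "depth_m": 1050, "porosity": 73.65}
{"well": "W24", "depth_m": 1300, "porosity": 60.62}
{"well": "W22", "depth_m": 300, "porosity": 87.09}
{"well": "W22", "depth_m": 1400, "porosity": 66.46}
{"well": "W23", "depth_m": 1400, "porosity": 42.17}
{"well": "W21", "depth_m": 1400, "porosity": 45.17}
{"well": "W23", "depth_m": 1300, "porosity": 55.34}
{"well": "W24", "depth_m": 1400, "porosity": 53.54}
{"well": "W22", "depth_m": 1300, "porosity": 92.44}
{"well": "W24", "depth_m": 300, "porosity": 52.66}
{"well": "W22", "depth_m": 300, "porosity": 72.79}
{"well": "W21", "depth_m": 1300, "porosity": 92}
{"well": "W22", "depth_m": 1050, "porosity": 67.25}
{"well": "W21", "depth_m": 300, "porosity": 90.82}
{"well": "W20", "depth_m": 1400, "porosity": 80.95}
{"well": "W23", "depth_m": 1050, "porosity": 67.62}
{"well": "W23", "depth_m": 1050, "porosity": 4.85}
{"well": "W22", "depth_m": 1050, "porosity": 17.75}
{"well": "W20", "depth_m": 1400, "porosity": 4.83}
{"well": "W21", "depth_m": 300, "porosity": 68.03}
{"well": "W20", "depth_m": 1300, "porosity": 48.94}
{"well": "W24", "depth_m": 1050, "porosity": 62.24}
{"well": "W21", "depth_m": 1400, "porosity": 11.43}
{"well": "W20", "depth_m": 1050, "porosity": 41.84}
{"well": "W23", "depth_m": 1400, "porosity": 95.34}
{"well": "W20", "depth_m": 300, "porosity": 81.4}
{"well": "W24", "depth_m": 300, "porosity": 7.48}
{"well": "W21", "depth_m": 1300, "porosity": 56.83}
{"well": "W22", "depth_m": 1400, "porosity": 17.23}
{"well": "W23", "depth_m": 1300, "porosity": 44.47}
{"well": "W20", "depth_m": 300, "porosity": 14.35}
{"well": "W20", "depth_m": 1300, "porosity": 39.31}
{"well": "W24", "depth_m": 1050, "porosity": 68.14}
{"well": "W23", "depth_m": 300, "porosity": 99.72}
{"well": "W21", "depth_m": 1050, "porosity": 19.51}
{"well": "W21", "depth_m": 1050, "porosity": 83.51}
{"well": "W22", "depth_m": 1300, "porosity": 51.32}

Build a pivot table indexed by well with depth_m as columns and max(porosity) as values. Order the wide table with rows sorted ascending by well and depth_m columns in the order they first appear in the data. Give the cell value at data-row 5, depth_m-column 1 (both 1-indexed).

60.62

With rows sorted ascending by well, row 5 is well=W24. depth_m columns in first-appearance order: 1300, 1400, 300, 1050; column 1 is 1300.
Long rows with well=W24, depth_m=1300: max(19.87, 60.62) = 60.62.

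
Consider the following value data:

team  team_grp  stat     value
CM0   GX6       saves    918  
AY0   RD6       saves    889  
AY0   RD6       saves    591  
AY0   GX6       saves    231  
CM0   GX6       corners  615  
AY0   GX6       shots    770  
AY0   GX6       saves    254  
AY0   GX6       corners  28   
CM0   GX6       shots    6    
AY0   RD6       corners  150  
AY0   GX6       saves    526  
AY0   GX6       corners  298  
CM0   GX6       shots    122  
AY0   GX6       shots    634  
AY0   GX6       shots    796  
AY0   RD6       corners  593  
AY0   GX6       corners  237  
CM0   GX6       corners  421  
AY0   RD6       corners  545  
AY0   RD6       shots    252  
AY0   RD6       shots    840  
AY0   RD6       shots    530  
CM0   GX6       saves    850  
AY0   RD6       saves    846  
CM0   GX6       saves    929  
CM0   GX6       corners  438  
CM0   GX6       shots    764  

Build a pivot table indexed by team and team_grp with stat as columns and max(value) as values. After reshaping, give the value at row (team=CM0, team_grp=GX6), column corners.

615

Rows with team=CM0, team_grp=GX6 and stat=corners: value values are 615, 421, 438.
max(615, 421, 438) = 615.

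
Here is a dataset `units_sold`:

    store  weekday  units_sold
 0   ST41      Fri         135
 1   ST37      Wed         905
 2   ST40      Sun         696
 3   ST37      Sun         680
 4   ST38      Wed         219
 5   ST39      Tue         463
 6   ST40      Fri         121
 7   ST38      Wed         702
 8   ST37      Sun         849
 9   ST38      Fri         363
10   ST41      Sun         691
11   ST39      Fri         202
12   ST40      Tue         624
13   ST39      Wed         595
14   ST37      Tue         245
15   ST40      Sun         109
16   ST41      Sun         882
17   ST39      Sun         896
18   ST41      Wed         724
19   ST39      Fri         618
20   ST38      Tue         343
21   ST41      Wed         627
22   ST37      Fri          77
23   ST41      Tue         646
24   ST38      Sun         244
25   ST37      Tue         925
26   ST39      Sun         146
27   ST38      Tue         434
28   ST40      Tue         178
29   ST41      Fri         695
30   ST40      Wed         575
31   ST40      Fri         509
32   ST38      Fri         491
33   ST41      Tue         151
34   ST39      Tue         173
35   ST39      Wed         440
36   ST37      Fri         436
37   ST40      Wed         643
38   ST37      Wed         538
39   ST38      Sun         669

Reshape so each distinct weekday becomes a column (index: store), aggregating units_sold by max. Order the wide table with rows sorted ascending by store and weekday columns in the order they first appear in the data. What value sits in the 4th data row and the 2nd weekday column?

With rows sorted ascending by store, row 4 is store=ST40. weekday columns in first-appearance order: Fri, Wed, Sun, Tue; column 2 is Wed.
Long rows with store=ST40, weekday=Wed: max(575, 643) = 643.

643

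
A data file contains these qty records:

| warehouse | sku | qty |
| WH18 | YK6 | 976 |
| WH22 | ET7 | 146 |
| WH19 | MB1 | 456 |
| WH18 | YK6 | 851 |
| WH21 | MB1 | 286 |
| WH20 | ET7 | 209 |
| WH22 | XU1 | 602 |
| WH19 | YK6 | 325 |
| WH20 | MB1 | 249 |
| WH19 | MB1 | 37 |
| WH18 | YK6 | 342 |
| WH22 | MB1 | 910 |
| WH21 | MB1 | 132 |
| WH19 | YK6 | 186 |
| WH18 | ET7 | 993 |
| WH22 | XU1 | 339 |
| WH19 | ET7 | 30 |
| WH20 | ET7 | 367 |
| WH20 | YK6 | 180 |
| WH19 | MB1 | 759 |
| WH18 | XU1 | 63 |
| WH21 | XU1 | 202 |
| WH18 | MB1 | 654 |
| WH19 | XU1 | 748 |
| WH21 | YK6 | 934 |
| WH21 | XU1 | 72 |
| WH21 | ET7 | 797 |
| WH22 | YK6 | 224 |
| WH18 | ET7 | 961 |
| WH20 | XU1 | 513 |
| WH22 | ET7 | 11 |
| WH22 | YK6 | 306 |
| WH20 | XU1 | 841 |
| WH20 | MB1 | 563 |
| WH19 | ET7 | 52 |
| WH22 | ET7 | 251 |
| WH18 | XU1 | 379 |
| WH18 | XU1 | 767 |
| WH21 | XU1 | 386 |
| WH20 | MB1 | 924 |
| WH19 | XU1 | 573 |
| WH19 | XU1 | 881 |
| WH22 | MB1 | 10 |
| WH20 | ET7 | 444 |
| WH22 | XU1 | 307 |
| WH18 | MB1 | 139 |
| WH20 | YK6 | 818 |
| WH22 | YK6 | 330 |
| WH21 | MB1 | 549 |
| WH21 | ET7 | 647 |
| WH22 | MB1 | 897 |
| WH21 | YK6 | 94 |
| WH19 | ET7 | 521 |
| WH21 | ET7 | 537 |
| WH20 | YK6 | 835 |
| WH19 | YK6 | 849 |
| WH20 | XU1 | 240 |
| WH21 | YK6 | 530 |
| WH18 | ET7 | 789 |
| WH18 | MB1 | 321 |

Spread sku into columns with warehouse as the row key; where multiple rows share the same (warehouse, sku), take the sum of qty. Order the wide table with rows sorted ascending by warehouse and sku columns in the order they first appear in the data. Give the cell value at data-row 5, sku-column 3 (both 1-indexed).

With rows sorted ascending by warehouse, row 5 is warehouse=WH22. sku columns in first-appearance order: YK6, ET7, MB1, XU1; column 3 is MB1.
Long rows with warehouse=WH22, sku=MB1: 910 + 10 + 897 = 1817.

1817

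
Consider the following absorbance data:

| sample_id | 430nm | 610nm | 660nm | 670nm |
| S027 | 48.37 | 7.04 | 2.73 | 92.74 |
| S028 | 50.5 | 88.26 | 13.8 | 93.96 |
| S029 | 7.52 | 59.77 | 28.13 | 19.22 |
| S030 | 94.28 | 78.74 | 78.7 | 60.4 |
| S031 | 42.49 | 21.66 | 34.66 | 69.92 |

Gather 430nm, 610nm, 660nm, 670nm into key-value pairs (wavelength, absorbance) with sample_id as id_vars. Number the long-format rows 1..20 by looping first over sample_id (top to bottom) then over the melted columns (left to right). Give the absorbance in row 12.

19.22

20 rows total (5 × 4). Row 12: index ⌊(12-1)/4⌋ = 2 into sample_id → S029; (12-1) mod 4 = 3 into the melted columns → 670nm.
So row 12 is (S029, 670nm, 19.22); absorbance = 19.22.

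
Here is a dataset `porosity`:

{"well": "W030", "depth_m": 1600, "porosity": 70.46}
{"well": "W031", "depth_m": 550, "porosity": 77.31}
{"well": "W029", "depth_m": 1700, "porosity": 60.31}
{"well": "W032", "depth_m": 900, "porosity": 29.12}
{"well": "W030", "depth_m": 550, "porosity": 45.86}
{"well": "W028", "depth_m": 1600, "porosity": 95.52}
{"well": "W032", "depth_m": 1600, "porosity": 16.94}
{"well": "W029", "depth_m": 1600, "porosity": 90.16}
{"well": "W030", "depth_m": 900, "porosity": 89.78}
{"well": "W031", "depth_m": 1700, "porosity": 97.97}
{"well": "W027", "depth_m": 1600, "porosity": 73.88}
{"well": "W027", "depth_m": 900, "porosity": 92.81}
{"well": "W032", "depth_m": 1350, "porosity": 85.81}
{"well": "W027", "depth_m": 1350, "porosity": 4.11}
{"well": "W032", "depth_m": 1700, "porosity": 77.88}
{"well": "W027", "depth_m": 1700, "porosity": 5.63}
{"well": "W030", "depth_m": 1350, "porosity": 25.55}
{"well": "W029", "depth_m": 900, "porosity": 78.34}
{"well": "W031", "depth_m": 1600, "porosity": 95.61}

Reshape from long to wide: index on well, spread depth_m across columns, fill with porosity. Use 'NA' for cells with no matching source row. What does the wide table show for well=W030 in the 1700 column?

No long-format row has well=W030 and depth_m=1700, so the cell is NA.

NA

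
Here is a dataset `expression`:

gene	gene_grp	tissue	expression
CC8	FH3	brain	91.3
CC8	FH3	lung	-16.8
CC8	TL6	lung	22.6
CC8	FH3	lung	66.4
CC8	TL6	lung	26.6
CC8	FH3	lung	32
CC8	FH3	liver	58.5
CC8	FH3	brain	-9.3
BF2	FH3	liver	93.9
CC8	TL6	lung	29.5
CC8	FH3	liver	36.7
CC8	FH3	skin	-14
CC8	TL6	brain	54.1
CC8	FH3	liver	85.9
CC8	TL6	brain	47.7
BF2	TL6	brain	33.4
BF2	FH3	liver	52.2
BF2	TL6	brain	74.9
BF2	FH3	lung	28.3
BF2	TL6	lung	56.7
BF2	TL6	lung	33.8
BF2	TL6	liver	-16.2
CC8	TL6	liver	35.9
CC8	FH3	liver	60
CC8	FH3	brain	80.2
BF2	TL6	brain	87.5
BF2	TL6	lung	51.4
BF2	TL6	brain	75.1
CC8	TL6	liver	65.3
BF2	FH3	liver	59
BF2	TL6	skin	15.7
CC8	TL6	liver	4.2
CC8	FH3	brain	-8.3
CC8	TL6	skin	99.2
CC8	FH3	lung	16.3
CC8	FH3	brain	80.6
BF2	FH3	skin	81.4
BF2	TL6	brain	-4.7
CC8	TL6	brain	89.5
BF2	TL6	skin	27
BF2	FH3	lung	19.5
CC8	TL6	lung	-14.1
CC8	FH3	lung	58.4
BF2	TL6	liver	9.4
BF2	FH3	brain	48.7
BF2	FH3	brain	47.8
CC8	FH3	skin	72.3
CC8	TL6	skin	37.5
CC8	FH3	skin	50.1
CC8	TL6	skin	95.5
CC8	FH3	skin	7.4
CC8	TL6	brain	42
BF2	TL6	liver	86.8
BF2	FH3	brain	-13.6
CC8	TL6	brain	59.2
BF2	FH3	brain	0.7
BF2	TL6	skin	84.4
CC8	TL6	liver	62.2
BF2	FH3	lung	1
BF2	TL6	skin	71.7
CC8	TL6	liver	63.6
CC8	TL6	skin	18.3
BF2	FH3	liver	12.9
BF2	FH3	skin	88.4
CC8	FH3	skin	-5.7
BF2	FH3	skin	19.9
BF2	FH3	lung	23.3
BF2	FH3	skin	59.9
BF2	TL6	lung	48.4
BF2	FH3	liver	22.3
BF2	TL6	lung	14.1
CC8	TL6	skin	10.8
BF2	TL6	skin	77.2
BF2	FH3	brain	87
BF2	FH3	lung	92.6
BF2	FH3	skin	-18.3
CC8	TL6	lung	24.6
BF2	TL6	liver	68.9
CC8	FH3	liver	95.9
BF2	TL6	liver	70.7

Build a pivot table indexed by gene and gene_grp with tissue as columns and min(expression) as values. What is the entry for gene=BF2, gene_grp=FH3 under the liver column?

Rows with gene=BF2, gene_grp=FH3 and tissue=liver: expression values are 93.9, 52.2, 59, 12.9, 22.3.
min(93.9, 52.2, 59, 12.9, 22.3) = 12.9.

12.9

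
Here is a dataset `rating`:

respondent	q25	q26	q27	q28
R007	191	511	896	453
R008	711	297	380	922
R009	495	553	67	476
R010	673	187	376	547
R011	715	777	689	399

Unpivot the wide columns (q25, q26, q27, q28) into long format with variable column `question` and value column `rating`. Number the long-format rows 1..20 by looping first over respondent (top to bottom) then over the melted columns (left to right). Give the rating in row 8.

20 rows total (5 × 4). Row 8: index ⌊(8-1)/4⌋ = 1 into respondent → R008; (8-1) mod 4 = 3 into the melted columns → q28.
So row 8 is (R008, q28, 922); rating = 922.

922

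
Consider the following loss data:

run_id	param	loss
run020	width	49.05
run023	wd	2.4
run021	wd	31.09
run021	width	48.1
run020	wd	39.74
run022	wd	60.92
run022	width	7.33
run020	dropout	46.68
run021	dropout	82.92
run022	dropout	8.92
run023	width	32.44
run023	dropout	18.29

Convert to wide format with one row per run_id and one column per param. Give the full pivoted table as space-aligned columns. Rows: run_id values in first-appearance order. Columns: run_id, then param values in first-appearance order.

run_id  width  wd     dropout
run020  49.05  39.74  46.68  
run023  32.44  2.4    18.29  
run021  48.1   31.09  82.92  
run022  7.33   60.92  8.92   

Columns: run_id plus the 3 distinct param values (width, wd, dropout).
For example, row run020 column width takes loss=49.05 from the long row (run020, width).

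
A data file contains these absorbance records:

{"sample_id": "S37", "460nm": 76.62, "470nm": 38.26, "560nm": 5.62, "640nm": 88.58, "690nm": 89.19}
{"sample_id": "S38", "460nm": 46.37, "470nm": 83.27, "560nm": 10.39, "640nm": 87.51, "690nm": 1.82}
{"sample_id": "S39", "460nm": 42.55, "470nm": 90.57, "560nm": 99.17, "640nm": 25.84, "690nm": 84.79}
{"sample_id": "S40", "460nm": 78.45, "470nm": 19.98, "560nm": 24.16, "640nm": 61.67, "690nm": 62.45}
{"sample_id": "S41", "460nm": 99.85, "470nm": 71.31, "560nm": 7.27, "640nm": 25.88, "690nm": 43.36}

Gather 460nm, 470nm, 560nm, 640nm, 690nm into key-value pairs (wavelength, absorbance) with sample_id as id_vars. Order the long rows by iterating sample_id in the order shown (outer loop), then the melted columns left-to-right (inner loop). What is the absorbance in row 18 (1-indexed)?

24.16

25 rows total (5 × 5). Row 18: index ⌊(18-1)/5⌋ = 3 into sample_id → S40; (18-1) mod 5 = 2 into the melted columns → 560nm.
So row 18 is (S40, 560nm, 24.16); absorbance = 24.16.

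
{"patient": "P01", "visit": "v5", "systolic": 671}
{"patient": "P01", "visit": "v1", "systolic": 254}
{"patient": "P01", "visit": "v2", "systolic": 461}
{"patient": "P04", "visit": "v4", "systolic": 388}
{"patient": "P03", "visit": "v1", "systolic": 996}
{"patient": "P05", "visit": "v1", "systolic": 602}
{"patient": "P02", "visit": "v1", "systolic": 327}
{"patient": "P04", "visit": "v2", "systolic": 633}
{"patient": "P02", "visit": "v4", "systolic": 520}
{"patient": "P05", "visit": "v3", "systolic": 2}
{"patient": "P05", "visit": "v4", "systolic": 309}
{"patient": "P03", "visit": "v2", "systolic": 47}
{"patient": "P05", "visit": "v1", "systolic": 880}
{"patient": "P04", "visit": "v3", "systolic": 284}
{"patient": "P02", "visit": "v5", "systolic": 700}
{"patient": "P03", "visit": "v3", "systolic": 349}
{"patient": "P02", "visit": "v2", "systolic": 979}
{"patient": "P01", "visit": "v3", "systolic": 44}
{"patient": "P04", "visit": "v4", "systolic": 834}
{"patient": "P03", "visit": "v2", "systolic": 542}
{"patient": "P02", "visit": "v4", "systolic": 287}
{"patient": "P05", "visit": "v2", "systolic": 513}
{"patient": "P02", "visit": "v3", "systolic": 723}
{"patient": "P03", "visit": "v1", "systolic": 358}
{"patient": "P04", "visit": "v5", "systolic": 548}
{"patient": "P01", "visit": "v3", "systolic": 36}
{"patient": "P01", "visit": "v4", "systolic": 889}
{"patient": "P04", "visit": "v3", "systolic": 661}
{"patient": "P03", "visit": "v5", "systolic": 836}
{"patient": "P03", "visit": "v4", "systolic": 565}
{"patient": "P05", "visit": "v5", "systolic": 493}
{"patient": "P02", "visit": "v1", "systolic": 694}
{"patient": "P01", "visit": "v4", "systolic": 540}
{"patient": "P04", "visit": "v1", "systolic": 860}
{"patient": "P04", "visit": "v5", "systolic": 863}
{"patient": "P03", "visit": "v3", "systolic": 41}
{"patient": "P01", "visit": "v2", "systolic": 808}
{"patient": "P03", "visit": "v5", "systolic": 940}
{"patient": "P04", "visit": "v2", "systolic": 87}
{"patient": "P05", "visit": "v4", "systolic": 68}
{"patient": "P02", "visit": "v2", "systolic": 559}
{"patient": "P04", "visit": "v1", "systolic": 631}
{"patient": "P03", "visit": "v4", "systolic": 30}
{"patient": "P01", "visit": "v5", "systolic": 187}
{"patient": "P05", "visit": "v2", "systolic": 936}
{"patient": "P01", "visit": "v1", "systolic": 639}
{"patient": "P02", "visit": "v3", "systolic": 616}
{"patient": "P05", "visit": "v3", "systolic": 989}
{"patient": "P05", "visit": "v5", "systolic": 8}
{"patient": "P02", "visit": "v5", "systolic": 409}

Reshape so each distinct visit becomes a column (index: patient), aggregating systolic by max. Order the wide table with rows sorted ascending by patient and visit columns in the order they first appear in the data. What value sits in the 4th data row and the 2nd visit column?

860

With rows sorted ascending by patient, row 4 is patient=P04. visit columns in first-appearance order: v5, v1, v2, v4, v3; column 2 is v1.
Long rows with patient=P04, visit=v1: max(860, 631) = 860.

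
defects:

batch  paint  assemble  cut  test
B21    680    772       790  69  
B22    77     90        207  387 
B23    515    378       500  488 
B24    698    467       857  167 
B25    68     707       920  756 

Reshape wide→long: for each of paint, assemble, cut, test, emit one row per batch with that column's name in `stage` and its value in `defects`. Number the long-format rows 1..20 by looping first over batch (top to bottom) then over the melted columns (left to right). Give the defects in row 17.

68

20 rows total (5 × 4). Row 17: index ⌊(17-1)/4⌋ = 4 into batch → B25; (17-1) mod 4 = 0 into the melted columns → paint.
So row 17 is (B25, paint, 68); defects = 68.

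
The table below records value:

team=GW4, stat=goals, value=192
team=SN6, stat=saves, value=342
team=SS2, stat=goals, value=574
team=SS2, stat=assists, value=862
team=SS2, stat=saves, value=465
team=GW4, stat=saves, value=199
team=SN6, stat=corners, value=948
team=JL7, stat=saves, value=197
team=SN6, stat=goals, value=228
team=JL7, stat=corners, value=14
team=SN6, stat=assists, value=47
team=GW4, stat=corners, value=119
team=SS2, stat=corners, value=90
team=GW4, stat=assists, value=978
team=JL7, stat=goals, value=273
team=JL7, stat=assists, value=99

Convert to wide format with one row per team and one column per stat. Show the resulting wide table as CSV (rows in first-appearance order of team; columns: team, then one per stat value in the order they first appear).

Columns: team plus the 4 distinct stat values (goals, saves, assists, corners).
For example, row GW4 column goals takes value=192 from the long row (GW4, goals).

team,goals,saves,assists,corners
GW4,192,199,978,119
SN6,228,342,47,948
SS2,574,465,862,90
JL7,273,197,99,14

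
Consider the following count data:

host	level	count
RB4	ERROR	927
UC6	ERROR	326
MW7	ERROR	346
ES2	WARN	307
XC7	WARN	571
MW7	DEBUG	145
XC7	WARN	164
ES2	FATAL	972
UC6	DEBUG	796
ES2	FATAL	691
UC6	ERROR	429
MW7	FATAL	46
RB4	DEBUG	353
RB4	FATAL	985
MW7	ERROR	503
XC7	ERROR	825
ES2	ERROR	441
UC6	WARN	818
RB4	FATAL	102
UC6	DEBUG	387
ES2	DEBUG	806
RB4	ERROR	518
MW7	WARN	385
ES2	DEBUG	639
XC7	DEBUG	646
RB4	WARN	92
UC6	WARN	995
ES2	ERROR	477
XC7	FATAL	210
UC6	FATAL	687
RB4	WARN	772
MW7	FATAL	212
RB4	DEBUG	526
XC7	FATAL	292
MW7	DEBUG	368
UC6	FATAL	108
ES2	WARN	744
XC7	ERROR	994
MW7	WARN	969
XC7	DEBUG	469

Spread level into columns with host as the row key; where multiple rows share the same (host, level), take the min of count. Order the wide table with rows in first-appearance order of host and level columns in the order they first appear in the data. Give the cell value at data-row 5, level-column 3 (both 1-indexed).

469

With rows in first-appearance order of host, row 5 is host=XC7. level columns in first-appearance order: ERROR, WARN, DEBUG, FATAL; column 3 is DEBUG.
Long rows with host=XC7, level=DEBUG: min(646, 469) = 469.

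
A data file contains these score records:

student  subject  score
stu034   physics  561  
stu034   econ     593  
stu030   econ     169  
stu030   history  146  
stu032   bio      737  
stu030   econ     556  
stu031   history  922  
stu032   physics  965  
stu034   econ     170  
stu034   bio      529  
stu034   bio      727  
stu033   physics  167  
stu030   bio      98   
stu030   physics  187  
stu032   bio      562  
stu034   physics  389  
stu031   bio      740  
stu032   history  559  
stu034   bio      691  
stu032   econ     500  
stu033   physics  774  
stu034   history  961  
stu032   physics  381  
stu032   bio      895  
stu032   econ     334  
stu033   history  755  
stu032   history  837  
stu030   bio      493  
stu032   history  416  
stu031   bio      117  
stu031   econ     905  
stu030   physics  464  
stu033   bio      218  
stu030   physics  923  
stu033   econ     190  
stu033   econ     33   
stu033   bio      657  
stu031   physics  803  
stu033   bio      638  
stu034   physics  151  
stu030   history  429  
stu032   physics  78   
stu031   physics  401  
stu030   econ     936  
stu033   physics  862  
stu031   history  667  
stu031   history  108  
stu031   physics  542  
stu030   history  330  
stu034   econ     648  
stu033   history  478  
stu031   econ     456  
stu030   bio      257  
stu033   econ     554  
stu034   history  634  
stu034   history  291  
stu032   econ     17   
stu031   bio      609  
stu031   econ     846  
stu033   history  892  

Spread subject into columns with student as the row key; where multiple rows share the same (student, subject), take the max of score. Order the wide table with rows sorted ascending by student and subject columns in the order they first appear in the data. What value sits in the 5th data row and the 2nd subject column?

With rows sorted ascending by student, row 5 is student=stu034. subject columns in first-appearance order: physics, econ, history, bio; column 2 is econ.
Long rows with student=stu034, subject=econ: max(593, 170, 648) = 648.

648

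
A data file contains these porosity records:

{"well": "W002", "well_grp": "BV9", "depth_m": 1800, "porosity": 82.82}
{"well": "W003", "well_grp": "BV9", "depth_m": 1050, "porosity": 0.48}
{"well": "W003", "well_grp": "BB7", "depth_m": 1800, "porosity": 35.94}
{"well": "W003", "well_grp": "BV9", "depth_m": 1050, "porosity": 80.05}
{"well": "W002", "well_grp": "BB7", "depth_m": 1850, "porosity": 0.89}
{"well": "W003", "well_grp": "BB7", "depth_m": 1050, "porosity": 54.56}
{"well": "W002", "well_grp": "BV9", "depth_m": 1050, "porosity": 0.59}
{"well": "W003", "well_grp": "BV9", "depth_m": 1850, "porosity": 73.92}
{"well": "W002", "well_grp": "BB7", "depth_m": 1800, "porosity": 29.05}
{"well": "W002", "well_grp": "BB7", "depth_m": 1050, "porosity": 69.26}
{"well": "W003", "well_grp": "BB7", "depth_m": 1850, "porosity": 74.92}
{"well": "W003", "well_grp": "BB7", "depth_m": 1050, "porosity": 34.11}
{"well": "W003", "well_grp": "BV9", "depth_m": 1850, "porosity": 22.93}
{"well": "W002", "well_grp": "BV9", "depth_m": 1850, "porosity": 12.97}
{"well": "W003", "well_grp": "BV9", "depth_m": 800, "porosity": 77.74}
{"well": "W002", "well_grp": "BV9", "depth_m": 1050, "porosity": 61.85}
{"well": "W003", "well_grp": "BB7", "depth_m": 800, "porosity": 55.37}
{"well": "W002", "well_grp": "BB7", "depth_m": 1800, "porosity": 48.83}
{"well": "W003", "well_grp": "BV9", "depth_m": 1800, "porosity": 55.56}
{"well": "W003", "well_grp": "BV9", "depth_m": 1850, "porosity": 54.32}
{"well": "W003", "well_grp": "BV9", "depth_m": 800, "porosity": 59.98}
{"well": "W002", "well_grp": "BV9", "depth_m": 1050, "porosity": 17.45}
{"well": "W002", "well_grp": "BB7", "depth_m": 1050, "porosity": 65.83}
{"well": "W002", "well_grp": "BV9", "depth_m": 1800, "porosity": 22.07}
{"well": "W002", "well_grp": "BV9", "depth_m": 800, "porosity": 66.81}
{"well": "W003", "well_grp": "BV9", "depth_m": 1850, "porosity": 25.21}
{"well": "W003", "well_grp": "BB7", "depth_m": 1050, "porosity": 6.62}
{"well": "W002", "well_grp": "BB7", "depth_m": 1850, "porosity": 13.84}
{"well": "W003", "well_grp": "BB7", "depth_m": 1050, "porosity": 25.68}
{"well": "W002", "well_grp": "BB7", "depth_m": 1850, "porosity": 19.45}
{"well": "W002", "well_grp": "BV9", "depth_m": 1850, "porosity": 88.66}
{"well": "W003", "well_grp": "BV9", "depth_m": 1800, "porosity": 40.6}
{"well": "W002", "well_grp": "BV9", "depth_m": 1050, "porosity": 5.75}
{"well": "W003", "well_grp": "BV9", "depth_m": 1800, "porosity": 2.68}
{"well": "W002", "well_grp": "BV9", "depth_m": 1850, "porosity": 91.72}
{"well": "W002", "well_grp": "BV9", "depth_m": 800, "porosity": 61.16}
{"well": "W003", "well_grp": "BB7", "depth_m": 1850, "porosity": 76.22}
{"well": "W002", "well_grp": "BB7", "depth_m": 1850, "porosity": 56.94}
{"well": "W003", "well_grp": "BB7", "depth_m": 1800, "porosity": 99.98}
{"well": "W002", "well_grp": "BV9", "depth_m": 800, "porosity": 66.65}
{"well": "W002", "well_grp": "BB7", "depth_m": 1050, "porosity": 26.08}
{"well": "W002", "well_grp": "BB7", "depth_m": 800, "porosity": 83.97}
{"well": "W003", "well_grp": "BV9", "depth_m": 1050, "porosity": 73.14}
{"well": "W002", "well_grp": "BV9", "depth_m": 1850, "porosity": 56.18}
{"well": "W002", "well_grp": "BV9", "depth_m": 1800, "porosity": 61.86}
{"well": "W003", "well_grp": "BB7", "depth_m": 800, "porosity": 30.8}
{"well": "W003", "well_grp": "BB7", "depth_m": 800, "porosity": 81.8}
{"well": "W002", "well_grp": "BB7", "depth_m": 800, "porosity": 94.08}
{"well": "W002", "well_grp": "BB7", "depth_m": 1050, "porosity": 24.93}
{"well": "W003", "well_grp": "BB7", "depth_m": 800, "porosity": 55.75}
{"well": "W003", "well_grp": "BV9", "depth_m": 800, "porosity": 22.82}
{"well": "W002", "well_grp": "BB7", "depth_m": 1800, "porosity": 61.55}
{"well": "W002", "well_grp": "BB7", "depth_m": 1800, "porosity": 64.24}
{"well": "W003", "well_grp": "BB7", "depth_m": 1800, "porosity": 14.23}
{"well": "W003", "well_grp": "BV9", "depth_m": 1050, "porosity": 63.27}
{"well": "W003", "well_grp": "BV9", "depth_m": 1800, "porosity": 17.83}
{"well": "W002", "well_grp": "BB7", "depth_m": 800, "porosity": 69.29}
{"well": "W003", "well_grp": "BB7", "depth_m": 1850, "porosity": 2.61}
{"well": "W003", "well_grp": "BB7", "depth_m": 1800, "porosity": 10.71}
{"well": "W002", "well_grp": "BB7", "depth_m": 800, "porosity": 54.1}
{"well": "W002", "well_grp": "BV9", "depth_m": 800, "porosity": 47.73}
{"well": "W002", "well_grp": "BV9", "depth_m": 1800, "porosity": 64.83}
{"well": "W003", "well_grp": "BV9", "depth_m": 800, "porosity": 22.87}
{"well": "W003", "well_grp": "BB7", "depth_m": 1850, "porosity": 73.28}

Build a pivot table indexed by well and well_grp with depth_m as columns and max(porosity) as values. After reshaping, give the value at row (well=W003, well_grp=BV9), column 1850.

73.92

Rows with well=W003, well_grp=BV9 and depth_m=1850: porosity values are 73.92, 22.93, 54.32, 25.21.
max(73.92, 22.93, 54.32, 25.21) = 73.92.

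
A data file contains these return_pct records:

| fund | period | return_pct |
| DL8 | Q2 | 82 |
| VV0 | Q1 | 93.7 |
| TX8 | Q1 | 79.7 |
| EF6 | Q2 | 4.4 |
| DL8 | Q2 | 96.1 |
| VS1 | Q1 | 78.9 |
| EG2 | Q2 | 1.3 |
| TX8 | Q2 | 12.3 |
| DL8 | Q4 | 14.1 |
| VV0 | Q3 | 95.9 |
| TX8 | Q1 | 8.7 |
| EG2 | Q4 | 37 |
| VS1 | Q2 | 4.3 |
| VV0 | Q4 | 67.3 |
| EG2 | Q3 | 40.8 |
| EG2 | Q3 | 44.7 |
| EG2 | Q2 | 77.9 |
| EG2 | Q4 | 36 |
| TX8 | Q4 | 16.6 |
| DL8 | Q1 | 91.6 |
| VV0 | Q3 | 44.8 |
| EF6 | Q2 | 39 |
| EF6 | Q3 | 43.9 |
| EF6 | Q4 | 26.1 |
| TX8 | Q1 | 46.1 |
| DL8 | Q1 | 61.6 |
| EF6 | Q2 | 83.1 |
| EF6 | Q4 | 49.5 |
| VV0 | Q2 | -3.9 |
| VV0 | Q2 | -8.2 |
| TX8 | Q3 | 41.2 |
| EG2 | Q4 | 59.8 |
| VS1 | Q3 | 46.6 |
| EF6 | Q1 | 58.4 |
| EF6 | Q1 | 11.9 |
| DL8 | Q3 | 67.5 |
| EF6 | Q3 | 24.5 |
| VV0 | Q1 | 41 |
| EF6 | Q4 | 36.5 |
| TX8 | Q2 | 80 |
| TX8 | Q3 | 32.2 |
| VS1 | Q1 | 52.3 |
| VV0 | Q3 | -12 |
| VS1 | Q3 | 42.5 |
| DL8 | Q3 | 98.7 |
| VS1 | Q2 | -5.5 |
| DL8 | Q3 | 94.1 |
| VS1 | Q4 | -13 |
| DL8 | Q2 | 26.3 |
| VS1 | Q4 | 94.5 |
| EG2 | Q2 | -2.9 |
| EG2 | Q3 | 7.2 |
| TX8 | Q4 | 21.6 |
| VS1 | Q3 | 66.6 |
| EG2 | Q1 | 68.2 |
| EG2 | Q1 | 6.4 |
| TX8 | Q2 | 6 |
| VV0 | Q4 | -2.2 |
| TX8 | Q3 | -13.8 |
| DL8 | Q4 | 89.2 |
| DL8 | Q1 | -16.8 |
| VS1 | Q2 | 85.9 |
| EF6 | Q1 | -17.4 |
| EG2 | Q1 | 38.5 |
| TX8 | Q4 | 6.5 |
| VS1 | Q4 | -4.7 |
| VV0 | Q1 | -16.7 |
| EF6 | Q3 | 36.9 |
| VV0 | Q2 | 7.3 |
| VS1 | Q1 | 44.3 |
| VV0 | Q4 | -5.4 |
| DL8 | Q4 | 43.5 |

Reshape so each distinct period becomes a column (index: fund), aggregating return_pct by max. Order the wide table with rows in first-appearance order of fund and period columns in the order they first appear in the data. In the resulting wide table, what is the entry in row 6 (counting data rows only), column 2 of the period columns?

With rows in first-appearance order of fund, row 6 is fund=EG2. period columns in first-appearance order: Q2, Q1, Q4, Q3; column 2 is Q1.
Long rows with fund=EG2, period=Q1: max(68.2, 6.4, 38.5) = 68.2.

68.2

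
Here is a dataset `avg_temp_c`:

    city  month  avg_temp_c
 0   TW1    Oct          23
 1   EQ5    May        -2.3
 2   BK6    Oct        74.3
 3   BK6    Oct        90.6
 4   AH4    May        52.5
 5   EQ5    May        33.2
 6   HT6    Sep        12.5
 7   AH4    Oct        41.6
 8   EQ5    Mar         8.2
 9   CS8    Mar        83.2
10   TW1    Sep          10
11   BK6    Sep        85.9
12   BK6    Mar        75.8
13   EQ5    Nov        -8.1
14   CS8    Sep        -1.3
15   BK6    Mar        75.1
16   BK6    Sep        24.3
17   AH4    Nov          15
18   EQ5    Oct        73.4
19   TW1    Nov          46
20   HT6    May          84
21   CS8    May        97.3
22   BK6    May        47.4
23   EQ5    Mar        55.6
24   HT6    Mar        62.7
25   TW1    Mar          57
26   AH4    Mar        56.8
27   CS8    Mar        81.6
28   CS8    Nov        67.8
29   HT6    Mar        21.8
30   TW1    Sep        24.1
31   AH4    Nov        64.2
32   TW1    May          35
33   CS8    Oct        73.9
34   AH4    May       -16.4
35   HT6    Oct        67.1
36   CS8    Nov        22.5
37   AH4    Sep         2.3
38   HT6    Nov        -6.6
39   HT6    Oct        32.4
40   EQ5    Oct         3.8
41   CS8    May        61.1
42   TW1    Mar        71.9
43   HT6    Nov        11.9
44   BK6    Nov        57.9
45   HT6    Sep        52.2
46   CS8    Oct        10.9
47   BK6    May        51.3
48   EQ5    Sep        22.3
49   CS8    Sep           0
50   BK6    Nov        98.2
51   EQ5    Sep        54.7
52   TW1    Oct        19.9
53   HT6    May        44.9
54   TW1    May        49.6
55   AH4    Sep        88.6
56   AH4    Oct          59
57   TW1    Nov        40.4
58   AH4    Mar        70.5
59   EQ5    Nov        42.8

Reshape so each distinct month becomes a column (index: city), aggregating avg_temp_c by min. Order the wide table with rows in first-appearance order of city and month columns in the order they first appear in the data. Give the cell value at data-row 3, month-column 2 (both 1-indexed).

With rows in first-appearance order of city, row 3 is city=BK6. month columns in first-appearance order: Oct, May, Sep, Mar, Nov; column 2 is May.
Long rows with city=BK6, month=May: min(47.4, 51.3) = 47.4.

47.4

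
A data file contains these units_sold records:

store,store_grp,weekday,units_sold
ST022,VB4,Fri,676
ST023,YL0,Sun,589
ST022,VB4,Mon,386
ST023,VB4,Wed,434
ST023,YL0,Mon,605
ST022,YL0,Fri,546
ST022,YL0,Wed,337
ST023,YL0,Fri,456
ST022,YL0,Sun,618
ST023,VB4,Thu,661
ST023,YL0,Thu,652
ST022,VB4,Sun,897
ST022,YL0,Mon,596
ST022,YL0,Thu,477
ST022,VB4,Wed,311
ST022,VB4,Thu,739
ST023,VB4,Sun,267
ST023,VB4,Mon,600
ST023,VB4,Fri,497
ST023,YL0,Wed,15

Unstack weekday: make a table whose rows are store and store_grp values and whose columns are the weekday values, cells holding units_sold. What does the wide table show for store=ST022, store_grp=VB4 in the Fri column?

Wide layout: rows indexed by store and store_grp, columns are the 5 distinct weekday values (Fri, Sun, Mon, Wed, Thu).
Cell (store=ST022, store_grp=VB4, weekday=Fri) draws from the long row where store=ST022, store_grp=VB4 and weekday=Fri, which has units_sold=676.

676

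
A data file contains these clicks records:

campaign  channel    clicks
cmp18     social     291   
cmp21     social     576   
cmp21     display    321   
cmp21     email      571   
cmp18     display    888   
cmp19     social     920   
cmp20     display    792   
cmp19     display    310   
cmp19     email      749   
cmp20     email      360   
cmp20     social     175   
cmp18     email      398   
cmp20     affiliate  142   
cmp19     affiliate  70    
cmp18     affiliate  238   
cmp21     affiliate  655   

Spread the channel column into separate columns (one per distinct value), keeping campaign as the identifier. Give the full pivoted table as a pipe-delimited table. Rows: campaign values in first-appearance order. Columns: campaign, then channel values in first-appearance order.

Columns: campaign plus the 4 distinct channel values (social, display, email, affiliate).
For example, row cmp18 column social takes clicks=291 from the long row (cmp18, social).

| campaign | social | display | email | affiliate |
| cmp18 | 291 | 888 | 398 | 238 |
| cmp21 | 576 | 321 | 571 | 655 |
| cmp19 | 920 | 310 | 749 | 70 |
| cmp20 | 175 | 792 | 360 | 142 |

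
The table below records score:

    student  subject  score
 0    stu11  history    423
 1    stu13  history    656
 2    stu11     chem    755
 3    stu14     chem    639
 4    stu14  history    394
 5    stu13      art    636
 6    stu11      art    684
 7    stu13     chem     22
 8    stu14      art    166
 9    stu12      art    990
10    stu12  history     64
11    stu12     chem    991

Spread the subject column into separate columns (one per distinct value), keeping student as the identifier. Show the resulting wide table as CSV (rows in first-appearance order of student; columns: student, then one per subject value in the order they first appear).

Columns: student plus the 3 distinct subject values (history, chem, art).
For example, row stu11 column history takes score=423 from the long row (stu11, history).

student,history,chem,art
stu11,423,755,684
stu13,656,22,636
stu14,394,639,166
stu12,64,991,990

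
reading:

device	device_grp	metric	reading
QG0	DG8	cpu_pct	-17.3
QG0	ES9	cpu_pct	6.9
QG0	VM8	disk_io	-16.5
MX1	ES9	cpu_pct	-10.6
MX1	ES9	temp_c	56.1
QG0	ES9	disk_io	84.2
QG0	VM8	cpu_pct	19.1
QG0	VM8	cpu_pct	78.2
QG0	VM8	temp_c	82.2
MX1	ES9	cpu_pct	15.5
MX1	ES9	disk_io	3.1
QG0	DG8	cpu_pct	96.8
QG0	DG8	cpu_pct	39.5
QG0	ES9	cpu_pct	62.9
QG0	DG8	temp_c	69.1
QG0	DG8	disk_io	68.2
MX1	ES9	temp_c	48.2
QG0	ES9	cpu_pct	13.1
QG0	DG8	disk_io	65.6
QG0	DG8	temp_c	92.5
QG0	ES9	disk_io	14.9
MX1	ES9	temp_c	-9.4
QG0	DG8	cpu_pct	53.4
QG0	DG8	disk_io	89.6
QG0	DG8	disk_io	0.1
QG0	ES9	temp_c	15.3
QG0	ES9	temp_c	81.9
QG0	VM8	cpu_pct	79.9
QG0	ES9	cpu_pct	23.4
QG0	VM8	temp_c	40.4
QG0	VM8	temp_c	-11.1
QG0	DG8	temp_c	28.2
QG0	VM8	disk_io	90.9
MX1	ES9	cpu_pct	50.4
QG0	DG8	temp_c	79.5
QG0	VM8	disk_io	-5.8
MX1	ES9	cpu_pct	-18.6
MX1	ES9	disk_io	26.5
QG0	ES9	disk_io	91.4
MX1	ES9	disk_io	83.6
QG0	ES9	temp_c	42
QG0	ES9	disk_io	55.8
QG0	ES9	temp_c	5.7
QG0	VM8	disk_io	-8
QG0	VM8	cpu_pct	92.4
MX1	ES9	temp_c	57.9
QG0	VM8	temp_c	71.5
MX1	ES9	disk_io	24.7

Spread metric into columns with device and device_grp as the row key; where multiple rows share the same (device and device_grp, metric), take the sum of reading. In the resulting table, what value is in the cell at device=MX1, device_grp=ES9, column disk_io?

Rows with device=MX1, device_grp=ES9 and metric=disk_io: reading values are 3.1, 26.5, 83.6, 24.7.
3.1 + 26.5 + 83.6 + 24.7 = 137.9.

137.9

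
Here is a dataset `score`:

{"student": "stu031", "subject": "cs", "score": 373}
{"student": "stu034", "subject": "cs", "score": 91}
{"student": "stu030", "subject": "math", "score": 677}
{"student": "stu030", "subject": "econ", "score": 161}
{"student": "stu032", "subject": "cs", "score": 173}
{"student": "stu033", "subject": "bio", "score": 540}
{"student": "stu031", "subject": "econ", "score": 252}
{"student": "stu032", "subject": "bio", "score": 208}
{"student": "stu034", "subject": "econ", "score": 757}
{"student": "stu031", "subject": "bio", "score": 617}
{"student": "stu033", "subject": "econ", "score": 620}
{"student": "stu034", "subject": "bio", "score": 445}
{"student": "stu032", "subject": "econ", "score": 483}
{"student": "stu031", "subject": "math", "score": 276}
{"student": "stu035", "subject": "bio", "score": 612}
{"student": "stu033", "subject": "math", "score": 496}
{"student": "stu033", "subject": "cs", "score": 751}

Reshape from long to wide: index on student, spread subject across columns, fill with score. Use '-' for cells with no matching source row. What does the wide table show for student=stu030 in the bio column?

No long-format row has student=stu030 and subject=bio, so the cell is -.

-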